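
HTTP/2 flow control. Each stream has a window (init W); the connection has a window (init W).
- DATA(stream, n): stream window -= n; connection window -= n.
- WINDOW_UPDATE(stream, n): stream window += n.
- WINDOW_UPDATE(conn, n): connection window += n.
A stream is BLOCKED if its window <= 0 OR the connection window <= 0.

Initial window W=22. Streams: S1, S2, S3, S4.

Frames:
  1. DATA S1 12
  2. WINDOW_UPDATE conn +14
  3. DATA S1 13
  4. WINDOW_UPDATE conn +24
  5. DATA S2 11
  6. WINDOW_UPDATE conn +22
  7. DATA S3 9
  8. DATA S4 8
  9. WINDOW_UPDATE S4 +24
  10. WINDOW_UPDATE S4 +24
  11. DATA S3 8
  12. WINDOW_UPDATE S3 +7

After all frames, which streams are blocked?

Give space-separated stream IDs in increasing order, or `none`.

Answer: S1

Derivation:
Op 1: conn=10 S1=10 S2=22 S3=22 S4=22 blocked=[]
Op 2: conn=24 S1=10 S2=22 S3=22 S4=22 blocked=[]
Op 3: conn=11 S1=-3 S2=22 S3=22 S4=22 blocked=[1]
Op 4: conn=35 S1=-3 S2=22 S3=22 S4=22 blocked=[1]
Op 5: conn=24 S1=-3 S2=11 S3=22 S4=22 blocked=[1]
Op 6: conn=46 S1=-3 S2=11 S3=22 S4=22 blocked=[1]
Op 7: conn=37 S1=-3 S2=11 S3=13 S4=22 blocked=[1]
Op 8: conn=29 S1=-3 S2=11 S3=13 S4=14 blocked=[1]
Op 9: conn=29 S1=-3 S2=11 S3=13 S4=38 blocked=[1]
Op 10: conn=29 S1=-3 S2=11 S3=13 S4=62 blocked=[1]
Op 11: conn=21 S1=-3 S2=11 S3=5 S4=62 blocked=[1]
Op 12: conn=21 S1=-3 S2=11 S3=12 S4=62 blocked=[1]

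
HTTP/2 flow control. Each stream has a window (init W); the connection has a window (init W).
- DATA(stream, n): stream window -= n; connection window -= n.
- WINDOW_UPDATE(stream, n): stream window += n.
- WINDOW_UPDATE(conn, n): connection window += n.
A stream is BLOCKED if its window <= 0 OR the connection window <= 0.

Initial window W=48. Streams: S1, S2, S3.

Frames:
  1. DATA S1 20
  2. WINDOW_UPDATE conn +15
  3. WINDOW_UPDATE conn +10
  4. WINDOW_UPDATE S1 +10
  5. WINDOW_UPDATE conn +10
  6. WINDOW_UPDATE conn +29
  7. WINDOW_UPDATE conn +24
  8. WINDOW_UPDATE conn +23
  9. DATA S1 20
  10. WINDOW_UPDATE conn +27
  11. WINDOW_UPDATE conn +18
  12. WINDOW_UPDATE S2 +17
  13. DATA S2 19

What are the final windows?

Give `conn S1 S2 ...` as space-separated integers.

Op 1: conn=28 S1=28 S2=48 S3=48 blocked=[]
Op 2: conn=43 S1=28 S2=48 S3=48 blocked=[]
Op 3: conn=53 S1=28 S2=48 S3=48 blocked=[]
Op 4: conn=53 S1=38 S2=48 S3=48 blocked=[]
Op 5: conn=63 S1=38 S2=48 S3=48 blocked=[]
Op 6: conn=92 S1=38 S2=48 S3=48 blocked=[]
Op 7: conn=116 S1=38 S2=48 S3=48 blocked=[]
Op 8: conn=139 S1=38 S2=48 S3=48 blocked=[]
Op 9: conn=119 S1=18 S2=48 S3=48 blocked=[]
Op 10: conn=146 S1=18 S2=48 S3=48 blocked=[]
Op 11: conn=164 S1=18 S2=48 S3=48 blocked=[]
Op 12: conn=164 S1=18 S2=65 S3=48 blocked=[]
Op 13: conn=145 S1=18 S2=46 S3=48 blocked=[]

Answer: 145 18 46 48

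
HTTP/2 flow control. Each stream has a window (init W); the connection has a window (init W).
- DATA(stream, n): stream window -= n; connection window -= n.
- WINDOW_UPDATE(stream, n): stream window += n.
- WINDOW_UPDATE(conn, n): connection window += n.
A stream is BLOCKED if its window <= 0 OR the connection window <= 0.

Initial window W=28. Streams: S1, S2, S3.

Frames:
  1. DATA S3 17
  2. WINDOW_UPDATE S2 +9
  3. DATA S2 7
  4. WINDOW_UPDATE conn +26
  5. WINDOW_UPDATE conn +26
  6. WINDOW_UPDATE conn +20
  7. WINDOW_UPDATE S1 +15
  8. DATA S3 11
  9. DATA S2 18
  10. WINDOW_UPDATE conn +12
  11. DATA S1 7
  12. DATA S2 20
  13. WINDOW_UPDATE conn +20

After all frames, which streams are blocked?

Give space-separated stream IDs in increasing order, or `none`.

Answer: S2 S3

Derivation:
Op 1: conn=11 S1=28 S2=28 S3=11 blocked=[]
Op 2: conn=11 S1=28 S2=37 S3=11 blocked=[]
Op 3: conn=4 S1=28 S2=30 S3=11 blocked=[]
Op 4: conn=30 S1=28 S2=30 S3=11 blocked=[]
Op 5: conn=56 S1=28 S2=30 S3=11 blocked=[]
Op 6: conn=76 S1=28 S2=30 S3=11 blocked=[]
Op 7: conn=76 S1=43 S2=30 S3=11 blocked=[]
Op 8: conn=65 S1=43 S2=30 S3=0 blocked=[3]
Op 9: conn=47 S1=43 S2=12 S3=0 blocked=[3]
Op 10: conn=59 S1=43 S2=12 S3=0 blocked=[3]
Op 11: conn=52 S1=36 S2=12 S3=0 blocked=[3]
Op 12: conn=32 S1=36 S2=-8 S3=0 blocked=[2, 3]
Op 13: conn=52 S1=36 S2=-8 S3=0 blocked=[2, 3]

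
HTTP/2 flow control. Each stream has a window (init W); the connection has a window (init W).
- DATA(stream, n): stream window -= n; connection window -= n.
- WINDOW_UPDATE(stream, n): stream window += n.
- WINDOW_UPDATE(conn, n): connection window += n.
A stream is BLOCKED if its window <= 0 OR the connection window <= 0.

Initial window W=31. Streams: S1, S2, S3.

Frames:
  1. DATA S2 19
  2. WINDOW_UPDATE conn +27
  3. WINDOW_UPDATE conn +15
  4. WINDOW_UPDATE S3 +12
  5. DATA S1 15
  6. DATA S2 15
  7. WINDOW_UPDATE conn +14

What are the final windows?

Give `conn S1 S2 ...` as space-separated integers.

Op 1: conn=12 S1=31 S2=12 S3=31 blocked=[]
Op 2: conn=39 S1=31 S2=12 S3=31 blocked=[]
Op 3: conn=54 S1=31 S2=12 S3=31 blocked=[]
Op 4: conn=54 S1=31 S2=12 S3=43 blocked=[]
Op 5: conn=39 S1=16 S2=12 S3=43 blocked=[]
Op 6: conn=24 S1=16 S2=-3 S3=43 blocked=[2]
Op 7: conn=38 S1=16 S2=-3 S3=43 blocked=[2]

Answer: 38 16 -3 43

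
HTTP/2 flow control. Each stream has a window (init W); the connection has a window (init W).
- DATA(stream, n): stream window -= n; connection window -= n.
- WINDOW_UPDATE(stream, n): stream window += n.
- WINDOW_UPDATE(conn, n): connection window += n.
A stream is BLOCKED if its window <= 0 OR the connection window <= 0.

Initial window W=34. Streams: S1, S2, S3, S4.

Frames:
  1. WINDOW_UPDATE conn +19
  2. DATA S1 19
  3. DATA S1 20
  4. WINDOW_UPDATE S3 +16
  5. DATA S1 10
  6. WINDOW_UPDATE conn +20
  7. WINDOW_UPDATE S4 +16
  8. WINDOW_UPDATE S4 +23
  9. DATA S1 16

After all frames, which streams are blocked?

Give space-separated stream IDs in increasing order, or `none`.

Op 1: conn=53 S1=34 S2=34 S3=34 S4=34 blocked=[]
Op 2: conn=34 S1=15 S2=34 S3=34 S4=34 blocked=[]
Op 3: conn=14 S1=-5 S2=34 S3=34 S4=34 blocked=[1]
Op 4: conn=14 S1=-5 S2=34 S3=50 S4=34 blocked=[1]
Op 5: conn=4 S1=-15 S2=34 S3=50 S4=34 blocked=[1]
Op 6: conn=24 S1=-15 S2=34 S3=50 S4=34 blocked=[1]
Op 7: conn=24 S1=-15 S2=34 S3=50 S4=50 blocked=[1]
Op 8: conn=24 S1=-15 S2=34 S3=50 S4=73 blocked=[1]
Op 9: conn=8 S1=-31 S2=34 S3=50 S4=73 blocked=[1]

Answer: S1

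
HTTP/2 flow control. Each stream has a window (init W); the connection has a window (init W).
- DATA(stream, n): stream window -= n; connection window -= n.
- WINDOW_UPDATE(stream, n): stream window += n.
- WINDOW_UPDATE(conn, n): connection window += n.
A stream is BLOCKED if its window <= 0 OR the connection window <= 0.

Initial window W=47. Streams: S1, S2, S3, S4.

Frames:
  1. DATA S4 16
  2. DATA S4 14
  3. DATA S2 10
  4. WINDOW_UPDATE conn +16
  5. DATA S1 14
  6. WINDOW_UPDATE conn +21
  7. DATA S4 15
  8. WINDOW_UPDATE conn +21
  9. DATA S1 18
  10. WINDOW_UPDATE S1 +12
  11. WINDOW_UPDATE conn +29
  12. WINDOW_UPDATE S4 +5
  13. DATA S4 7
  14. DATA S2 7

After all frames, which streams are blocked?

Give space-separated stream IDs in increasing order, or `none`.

Answer: S4

Derivation:
Op 1: conn=31 S1=47 S2=47 S3=47 S4=31 blocked=[]
Op 2: conn=17 S1=47 S2=47 S3=47 S4=17 blocked=[]
Op 3: conn=7 S1=47 S2=37 S3=47 S4=17 blocked=[]
Op 4: conn=23 S1=47 S2=37 S3=47 S4=17 blocked=[]
Op 5: conn=9 S1=33 S2=37 S3=47 S4=17 blocked=[]
Op 6: conn=30 S1=33 S2=37 S3=47 S4=17 blocked=[]
Op 7: conn=15 S1=33 S2=37 S3=47 S4=2 blocked=[]
Op 8: conn=36 S1=33 S2=37 S3=47 S4=2 blocked=[]
Op 9: conn=18 S1=15 S2=37 S3=47 S4=2 blocked=[]
Op 10: conn=18 S1=27 S2=37 S3=47 S4=2 blocked=[]
Op 11: conn=47 S1=27 S2=37 S3=47 S4=2 blocked=[]
Op 12: conn=47 S1=27 S2=37 S3=47 S4=7 blocked=[]
Op 13: conn=40 S1=27 S2=37 S3=47 S4=0 blocked=[4]
Op 14: conn=33 S1=27 S2=30 S3=47 S4=0 blocked=[4]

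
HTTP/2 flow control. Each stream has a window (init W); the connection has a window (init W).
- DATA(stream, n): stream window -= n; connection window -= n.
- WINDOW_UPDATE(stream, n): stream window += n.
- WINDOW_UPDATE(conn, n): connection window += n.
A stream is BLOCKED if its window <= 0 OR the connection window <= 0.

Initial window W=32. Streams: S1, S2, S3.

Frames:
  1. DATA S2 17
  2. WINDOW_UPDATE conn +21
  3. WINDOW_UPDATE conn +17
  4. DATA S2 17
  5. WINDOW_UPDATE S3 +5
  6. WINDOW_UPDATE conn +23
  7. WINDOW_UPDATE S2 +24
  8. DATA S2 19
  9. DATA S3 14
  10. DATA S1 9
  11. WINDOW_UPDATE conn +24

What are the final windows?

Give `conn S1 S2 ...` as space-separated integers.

Answer: 41 23 3 23

Derivation:
Op 1: conn=15 S1=32 S2=15 S3=32 blocked=[]
Op 2: conn=36 S1=32 S2=15 S3=32 blocked=[]
Op 3: conn=53 S1=32 S2=15 S3=32 blocked=[]
Op 4: conn=36 S1=32 S2=-2 S3=32 blocked=[2]
Op 5: conn=36 S1=32 S2=-2 S3=37 blocked=[2]
Op 6: conn=59 S1=32 S2=-2 S3=37 blocked=[2]
Op 7: conn=59 S1=32 S2=22 S3=37 blocked=[]
Op 8: conn=40 S1=32 S2=3 S3=37 blocked=[]
Op 9: conn=26 S1=32 S2=3 S3=23 blocked=[]
Op 10: conn=17 S1=23 S2=3 S3=23 blocked=[]
Op 11: conn=41 S1=23 S2=3 S3=23 blocked=[]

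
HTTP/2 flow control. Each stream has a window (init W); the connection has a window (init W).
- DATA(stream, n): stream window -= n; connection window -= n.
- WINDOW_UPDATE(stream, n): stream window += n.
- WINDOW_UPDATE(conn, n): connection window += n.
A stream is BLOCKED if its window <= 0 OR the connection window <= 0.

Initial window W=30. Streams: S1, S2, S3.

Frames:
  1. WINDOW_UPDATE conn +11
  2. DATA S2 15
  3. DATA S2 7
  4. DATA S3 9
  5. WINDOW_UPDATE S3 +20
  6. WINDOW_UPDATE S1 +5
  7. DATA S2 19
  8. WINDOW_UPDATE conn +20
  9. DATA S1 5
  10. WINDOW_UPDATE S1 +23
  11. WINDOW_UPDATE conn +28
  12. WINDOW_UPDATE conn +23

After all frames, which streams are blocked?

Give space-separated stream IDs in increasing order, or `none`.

Op 1: conn=41 S1=30 S2=30 S3=30 blocked=[]
Op 2: conn=26 S1=30 S2=15 S3=30 blocked=[]
Op 3: conn=19 S1=30 S2=8 S3=30 blocked=[]
Op 4: conn=10 S1=30 S2=8 S3=21 blocked=[]
Op 5: conn=10 S1=30 S2=8 S3=41 blocked=[]
Op 6: conn=10 S1=35 S2=8 S3=41 blocked=[]
Op 7: conn=-9 S1=35 S2=-11 S3=41 blocked=[1, 2, 3]
Op 8: conn=11 S1=35 S2=-11 S3=41 blocked=[2]
Op 9: conn=6 S1=30 S2=-11 S3=41 blocked=[2]
Op 10: conn=6 S1=53 S2=-11 S3=41 blocked=[2]
Op 11: conn=34 S1=53 S2=-11 S3=41 blocked=[2]
Op 12: conn=57 S1=53 S2=-11 S3=41 blocked=[2]

Answer: S2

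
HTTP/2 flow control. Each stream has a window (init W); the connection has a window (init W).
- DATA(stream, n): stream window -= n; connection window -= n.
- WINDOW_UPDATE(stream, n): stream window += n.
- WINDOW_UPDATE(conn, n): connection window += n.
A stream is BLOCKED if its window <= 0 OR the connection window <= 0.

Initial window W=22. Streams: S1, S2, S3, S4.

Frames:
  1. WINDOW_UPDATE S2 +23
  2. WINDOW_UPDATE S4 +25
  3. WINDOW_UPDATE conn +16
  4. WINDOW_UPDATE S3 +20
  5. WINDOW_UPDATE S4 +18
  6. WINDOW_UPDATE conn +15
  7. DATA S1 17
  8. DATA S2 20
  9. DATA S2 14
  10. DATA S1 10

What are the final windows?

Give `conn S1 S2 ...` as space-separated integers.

Answer: -8 -5 11 42 65

Derivation:
Op 1: conn=22 S1=22 S2=45 S3=22 S4=22 blocked=[]
Op 2: conn=22 S1=22 S2=45 S3=22 S4=47 blocked=[]
Op 3: conn=38 S1=22 S2=45 S3=22 S4=47 blocked=[]
Op 4: conn=38 S1=22 S2=45 S3=42 S4=47 blocked=[]
Op 5: conn=38 S1=22 S2=45 S3=42 S4=65 blocked=[]
Op 6: conn=53 S1=22 S2=45 S3=42 S4=65 blocked=[]
Op 7: conn=36 S1=5 S2=45 S3=42 S4=65 blocked=[]
Op 8: conn=16 S1=5 S2=25 S3=42 S4=65 blocked=[]
Op 9: conn=2 S1=5 S2=11 S3=42 S4=65 blocked=[]
Op 10: conn=-8 S1=-5 S2=11 S3=42 S4=65 blocked=[1, 2, 3, 4]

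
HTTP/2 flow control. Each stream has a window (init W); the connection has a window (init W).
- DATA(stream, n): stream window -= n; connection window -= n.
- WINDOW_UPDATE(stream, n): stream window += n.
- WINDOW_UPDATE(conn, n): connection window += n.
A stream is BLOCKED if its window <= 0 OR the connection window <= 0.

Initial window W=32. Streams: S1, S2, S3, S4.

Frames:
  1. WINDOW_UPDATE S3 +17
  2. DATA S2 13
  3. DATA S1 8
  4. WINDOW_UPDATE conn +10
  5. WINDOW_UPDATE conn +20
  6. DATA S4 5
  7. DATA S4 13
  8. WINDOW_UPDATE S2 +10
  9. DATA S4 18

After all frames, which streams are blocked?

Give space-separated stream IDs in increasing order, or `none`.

Answer: S4

Derivation:
Op 1: conn=32 S1=32 S2=32 S3=49 S4=32 blocked=[]
Op 2: conn=19 S1=32 S2=19 S3=49 S4=32 blocked=[]
Op 3: conn=11 S1=24 S2=19 S3=49 S4=32 blocked=[]
Op 4: conn=21 S1=24 S2=19 S3=49 S4=32 blocked=[]
Op 5: conn=41 S1=24 S2=19 S3=49 S4=32 blocked=[]
Op 6: conn=36 S1=24 S2=19 S3=49 S4=27 blocked=[]
Op 7: conn=23 S1=24 S2=19 S3=49 S4=14 blocked=[]
Op 8: conn=23 S1=24 S2=29 S3=49 S4=14 blocked=[]
Op 9: conn=5 S1=24 S2=29 S3=49 S4=-4 blocked=[4]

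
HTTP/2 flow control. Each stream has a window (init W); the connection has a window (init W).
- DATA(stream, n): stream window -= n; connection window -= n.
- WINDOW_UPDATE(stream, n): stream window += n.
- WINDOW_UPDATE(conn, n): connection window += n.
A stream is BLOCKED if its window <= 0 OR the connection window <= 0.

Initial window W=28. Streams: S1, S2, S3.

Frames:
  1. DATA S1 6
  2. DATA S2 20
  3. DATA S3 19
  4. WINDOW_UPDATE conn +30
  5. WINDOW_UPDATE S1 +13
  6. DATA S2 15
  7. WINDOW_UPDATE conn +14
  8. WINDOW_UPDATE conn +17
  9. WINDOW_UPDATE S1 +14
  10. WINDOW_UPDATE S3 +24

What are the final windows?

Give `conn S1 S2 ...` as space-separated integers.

Op 1: conn=22 S1=22 S2=28 S3=28 blocked=[]
Op 2: conn=2 S1=22 S2=8 S3=28 blocked=[]
Op 3: conn=-17 S1=22 S2=8 S3=9 blocked=[1, 2, 3]
Op 4: conn=13 S1=22 S2=8 S3=9 blocked=[]
Op 5: conn=13 S1=35 S2=8 S3=9 blocked=[]
Op 6: conn=-2 S1=35 S2=-7 S3=9 blocked=[1, 2, 3]
Op 7: conn=12 S1=35 S2=-7 S3=9 blocked=[2]
Op 8: conn=29 S1=35 S2=-7 S3=9 blocked=[2]
Op 9: conn=29 S1=49 S2=-7 S3=9 blocked=[2]
Op 10: conn=29 S1=49 S2=-7 S3=33 blocked=[2]

Answer: 29 49 -7 33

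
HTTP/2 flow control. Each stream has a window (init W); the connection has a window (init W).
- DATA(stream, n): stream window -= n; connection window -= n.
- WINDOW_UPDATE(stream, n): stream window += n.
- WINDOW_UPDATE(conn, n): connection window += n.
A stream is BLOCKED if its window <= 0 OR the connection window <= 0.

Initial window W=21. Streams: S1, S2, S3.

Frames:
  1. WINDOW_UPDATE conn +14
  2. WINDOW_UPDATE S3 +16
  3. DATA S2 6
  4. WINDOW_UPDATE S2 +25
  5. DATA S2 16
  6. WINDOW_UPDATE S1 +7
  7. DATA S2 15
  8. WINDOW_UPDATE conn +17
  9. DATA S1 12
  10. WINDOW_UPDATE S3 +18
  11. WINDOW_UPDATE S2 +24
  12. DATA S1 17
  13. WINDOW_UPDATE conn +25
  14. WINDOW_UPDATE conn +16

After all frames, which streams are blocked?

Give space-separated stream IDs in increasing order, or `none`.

Answer: S1

Derivation:
Op 1: conn=35 S1=21 S2=21 S3=21 blocked=[]
Op 2: conn=35 S1=21 S2=21 S3=37 blocked=[]
Op 3: conn=29 S1=21 S2=15 S3=37 blocked=[]
Op 4: conn=29 S1=21 S2=40 S3=37 blocked=[]
Op 5: conn=13 S1=21 S2=24 S3=37 blocked=[]
Op 6: conn=13 S1=28 S2=24 S3=37 blocked=[]
Op 7: conn=-2 S1=28 S2=9 S3=37 blocked=[1, 2, 3]
Op 8: conn=15 S1=28 S2=9 S3=37 blocked=[]
Op 9: conn=3 S1=16 S2=9 S3=37 blocked=[]
Op 10: conn=3 S1=16 S2=9 S3=55 blocked=[]
Op 11: conn=3 S1=16 S2=33 S3=55 blocked=[]
Op 12: conn=-14 S1=-1 S2=33 S3=55 blocked=[1, 2, 3]
Op 13: conn=11 S1=-1 S2=33 S3=55 blocked=[1]
Op 14: conn=27 S1=-1 S2=33 S3=55 blocked=[1]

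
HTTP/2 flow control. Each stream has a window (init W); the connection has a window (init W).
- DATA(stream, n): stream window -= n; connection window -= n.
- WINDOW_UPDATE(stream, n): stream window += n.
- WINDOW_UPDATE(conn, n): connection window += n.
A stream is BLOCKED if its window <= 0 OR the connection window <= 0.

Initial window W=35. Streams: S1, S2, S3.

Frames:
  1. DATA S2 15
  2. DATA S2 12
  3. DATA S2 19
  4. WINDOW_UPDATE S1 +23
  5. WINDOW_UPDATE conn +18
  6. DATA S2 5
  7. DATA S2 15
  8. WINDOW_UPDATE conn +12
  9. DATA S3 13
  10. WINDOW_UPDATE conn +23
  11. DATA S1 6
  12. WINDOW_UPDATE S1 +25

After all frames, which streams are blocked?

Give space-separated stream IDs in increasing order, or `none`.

Op 1: conn=20 S1=35 S2=20 S3=35 blocked=[]
Op 2: conn=8 S1=35 S2=8 S3=35 blocked=[]
Op 3: conn=-11 S1=35 S2=-11 S3=35 blocked=[1, 2, 3]
Op 4: conn=-11 S1=58 S2=-11 S3=35 blocked=[1, 2, 3]
Op 5: conn=7 S1=58 S2=-11 S3=35 blocked=[2]
Op 6: conn=2 S1=58 S2=-16 S3=35 blocked=[2]
Op 7: conn=-13 S1=58 S2=-31 S3=35 blocked=[1, 2, 3]
Op 8: conn=-1 S1=58 S2=-31 S3=35 blocked=[1, 2, 3]
Op 9: conn=-14 S1=58 S2=-31 S3=22 blocked=[1, 2, 3]
Op 10: conn=9 S1=58 S2=-31 S3=22 blocked=[2]
Op 11: conn=3 S1=52 S2=-31 S3=22 blocked=[2]
Op 12: conn=3 S1=77 S2=-31 S3=22 blocked=[2]

Answer: S2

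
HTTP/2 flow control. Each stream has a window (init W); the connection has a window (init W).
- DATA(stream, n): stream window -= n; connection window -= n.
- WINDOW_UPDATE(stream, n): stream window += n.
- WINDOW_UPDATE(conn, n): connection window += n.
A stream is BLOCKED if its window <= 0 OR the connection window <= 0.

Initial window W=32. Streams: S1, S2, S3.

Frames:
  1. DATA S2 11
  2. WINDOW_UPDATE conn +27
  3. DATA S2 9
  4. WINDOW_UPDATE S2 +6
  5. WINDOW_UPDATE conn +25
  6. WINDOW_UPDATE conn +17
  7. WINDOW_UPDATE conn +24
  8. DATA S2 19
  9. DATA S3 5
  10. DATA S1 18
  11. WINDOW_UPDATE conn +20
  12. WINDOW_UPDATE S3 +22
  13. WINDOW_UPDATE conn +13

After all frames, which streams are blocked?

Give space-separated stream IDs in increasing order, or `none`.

Answer: S2

Derivation:
Op 1: conn=21 S1=32 S2=21 S3=32 blocked=[]
Op 2: conn=48 S1=32 S2=21 S3=32 blocked=[]
Op 3: conn=39 S1=32 S2=12 S3=32 blocked=[]
Op 4: conn=39 S1=32 S2=18 S3=32 blocked=[]
Op 5: conn=64 S1=32 S2=18 S3=32 blocked=[]
Op 6: conn=81 S1=32 S2=18 S3=32 blocked=[]
Op 7: conn=105 S1=32 S2=18 S3=32 blocked=[]
Op 8: conn=86 S1=32 S2=-1 S3=32 blocked=[2]
Op 9: conn=81 S1=32 S2=-1 S3=27 blocked=[2]
Op 10: conn=63 S1=14 S2=-1 S3=27 blocked=[2]
Op 11: conn=83 S1=14 S2=-1 S3=27 blocked=[2]
Op 12: conn=83 S1=14 S2=-1 S3=49 blocked=[2]
Op 13: conn=96 S1=14 S2=-1 S3=49 blocked=[2]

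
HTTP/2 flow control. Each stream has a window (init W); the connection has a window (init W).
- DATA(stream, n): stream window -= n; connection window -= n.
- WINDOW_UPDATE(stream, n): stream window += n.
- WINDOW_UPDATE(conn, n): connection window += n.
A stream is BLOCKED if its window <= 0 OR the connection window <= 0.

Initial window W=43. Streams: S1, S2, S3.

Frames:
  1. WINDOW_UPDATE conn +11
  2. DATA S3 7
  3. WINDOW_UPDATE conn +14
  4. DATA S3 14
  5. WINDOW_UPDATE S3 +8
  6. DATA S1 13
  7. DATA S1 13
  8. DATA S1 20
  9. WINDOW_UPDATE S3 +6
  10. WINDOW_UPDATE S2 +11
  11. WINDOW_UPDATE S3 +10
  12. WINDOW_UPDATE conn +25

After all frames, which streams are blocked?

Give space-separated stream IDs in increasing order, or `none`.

Op 1: conn=54 S1=43 S2=43 S3=43 blocked=[]
Op 2: conn=47 S1=43 S2=43 S3=36 blocked=[]
Op 3: conn=61 S1=43 S2=43 S3=36 blocked=[]
Op 4: conn=47 S1=43 S2=43 S3=22 blocked=[]
Op 5: conn=47 S1=43 S2=43 S3=30 blocked=[]
Op 6: conn=34 S1=30 S2=43 S3=30 blocked=[]
Op 7: conn=21 S1=17 S2=43 S3=30 blocked=[]
Op 8: conn=1 S1=-3 S2=43 S3=30 blocked=[1]
Op 9: conn=1 S1=-3 S2=43 S3=36 blocked=[1]
Op 10: conn=1 S1=-3 S2=54 S3=36 blocked=[1]
Op 11: conn=1 S1=-3 S2=54 S3=46 blocked=[1]
Op 12: conn=26 S1=-3 S2=54 S3=46 blocked=[1]

Answer: S1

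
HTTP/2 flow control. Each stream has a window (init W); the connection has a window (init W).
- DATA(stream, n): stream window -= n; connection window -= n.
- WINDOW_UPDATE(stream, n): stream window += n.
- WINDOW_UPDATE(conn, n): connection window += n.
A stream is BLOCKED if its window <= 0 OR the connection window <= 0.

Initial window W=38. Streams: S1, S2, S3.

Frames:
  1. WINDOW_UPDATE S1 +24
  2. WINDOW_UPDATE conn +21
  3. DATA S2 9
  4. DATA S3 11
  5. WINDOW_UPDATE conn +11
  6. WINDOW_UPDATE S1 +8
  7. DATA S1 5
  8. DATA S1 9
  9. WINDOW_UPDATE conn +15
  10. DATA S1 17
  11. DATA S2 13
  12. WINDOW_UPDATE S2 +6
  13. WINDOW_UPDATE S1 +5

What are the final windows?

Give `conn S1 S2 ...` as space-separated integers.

Answer: 21 44 22 27

Derivation:
Op 1: conn=38 S1=62 S2=38 S3=38 blocked=[]
Op 2: conn=59 S1=62 S2=38 S3=38 blocked=[]
Op 3: conn=50 S1=62 S2=29 S3=38 blocked=[]
Op 4: conn=39 S1=62 S2=29 S3=27 blocked=[]
Op 5: conn=50 S1=62 S2=29 S3=27 blocked=[]
Op 6: conn=50 S1=70 S2=29 S3=27 blocked=[]
Op 7: conn=45 S1=65 S2=29 S3=27 blocked=[]
Op 8: conn=36 S1=56 S2=29 S3=27 blocked=[]
Op 9: conn=51 S1=56 S2=29 S3=27 blocked=[]
Op 10: conn=34 S1=39 S2=29 S3=27 blocked=[]
Op 11: conn=21 S1=39 S2=16 S3=27 blocked=[]
Op 12: conn=21 S1=39 S2=22 S3=27 blocked=[]
Op 13: conn=21 S1=44 S2=22 S3=27 blocked=[]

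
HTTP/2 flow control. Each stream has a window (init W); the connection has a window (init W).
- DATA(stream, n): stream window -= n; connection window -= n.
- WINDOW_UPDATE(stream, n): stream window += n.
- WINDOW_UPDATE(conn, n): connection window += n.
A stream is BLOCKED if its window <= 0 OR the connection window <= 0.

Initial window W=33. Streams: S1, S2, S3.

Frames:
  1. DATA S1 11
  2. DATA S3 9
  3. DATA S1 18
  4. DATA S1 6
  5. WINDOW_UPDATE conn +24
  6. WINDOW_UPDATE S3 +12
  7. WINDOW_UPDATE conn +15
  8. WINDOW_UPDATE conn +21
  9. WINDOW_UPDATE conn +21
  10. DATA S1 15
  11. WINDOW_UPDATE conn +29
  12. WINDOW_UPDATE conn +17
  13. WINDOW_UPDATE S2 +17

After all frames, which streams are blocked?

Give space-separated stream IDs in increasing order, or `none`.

Op 1: conn=22 S1=22 S2=33 S3=33 blocked=[]
Op 2: conn=13 S1=22 S2=33 S3=24 blocked=[]
Op 3: conn=-5 S1=4 S2=33 S3=24 blocked=[1, 2, 3]
Op 4: conn=-11 S1=-2 S2=33 S3=24 blocked=[1, 2, 3]
Op 5: conn=13 S1=-2 S2=33 S3=24 blocked=[1]
Op 6: conn=13 S1=-2 S2=33 S3=36 blocked=[1]
Op 7: conn=28 S1=-2 S2=33 S3=36 blocked=[1]
Op 8: conn=49 S1=-2 S2=33 S3=36 blocked=[1]
Op 9: conn=70 S1=-2 S2=33 S3=36 blocked=[1]
Op 10: conn=55 S1=-17 S2=33 S3=36 blocked=[1]
Op 11: conn=84 S1=-17 S2=33 S3=36 blocked=[1]
Op 12: conn=101 S1=-17 S2=33 S3=36 blocked=[1]
Op 13: conn=101 S1=-17 S2=50 S3=36 blocked=[1]

Answer: S1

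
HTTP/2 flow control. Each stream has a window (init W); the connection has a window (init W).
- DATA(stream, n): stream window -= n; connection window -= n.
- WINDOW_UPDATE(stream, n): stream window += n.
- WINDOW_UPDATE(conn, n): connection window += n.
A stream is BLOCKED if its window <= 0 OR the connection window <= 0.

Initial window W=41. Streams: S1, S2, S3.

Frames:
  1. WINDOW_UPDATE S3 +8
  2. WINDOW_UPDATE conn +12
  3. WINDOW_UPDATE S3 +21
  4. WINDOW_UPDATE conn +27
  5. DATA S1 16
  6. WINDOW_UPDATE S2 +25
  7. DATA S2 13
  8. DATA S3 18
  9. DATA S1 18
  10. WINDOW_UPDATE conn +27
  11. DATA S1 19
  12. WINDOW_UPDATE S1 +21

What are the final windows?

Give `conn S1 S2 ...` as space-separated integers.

Op 1: conn=41 S1=41 S2=41 S3=49 blocked=[]
Op 2: conn=53 S1=41 S2=41 S3=49 blocked=[]
Op 3: conn=53 S1=41 S2=41 S3=70 blocked=[]
Op 4: conn=80 S1=41 S2=41 S3=70 blocked=[]
Op 5: conn=64 S1=25 S2=41 S3=70 blocked=[]
Op 6: conn=64 S1=25 S2=66 S3=70 blocked=[]
Op 7: conn=51 S1=25 S2=53 S3=70 blocked=[]
Op 8: conn=33 S1=25 S2=53 S3=52 blocked=[]
Op 9: conn=15 S1=7 S2=53 S3=52 blocked=[]
Op 10: conn=42 S1=7 S2=53 S3=52 blocked=[]
Op 11: conn=23 S1=-12 S2=53 S3=52 blocked=[1]
Op 12: conn=23 S1=9 S2=53 S3=52 blocked=[]

Answer: 23 9 53 52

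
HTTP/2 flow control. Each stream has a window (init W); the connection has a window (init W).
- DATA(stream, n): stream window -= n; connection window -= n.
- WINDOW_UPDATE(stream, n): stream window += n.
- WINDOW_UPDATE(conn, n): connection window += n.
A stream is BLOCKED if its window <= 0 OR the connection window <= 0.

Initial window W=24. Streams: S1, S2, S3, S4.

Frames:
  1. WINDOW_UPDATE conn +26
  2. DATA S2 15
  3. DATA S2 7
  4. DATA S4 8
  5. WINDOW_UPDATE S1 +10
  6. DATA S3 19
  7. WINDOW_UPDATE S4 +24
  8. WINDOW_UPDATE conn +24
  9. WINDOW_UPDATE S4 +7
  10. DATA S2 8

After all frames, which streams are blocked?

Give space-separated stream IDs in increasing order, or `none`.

Answer: S2

Derivation:
Op 1: conn=50 S1=24 S2=24 S3=24 S4=24 blocked=[]
Op 2: conn=35 S1=24 S2=9 S3=24 S4=24 blocked=[]
Op 3: conn=28 S1=24 S2=2 S3=24 S4=24 blocked=[]
Op 4: conn=20 S1=24 S2=2 S3=24 S4=16 blocked=[]
Op 5: conn=20 S1=34 S2=2 S3=24 S4=16 blocked=[]
Op 6: conn=1 S1=34 S2=2 S3=5 S4=16 blocked=[]
Op 7: conn=1 S1=34 S2=2 S3=5 S4=40 blocked=[]
Op 8: conn=25 S1=34 S2=2 S3=5 S4=40 blocked=[]
Op 9: conn=25 S1=34 S2=2 S3=5 S4=47 blocked=[]
Op 10: conn=17 S1=34 S2=-6 S3=5 S4=47 blocked=[2]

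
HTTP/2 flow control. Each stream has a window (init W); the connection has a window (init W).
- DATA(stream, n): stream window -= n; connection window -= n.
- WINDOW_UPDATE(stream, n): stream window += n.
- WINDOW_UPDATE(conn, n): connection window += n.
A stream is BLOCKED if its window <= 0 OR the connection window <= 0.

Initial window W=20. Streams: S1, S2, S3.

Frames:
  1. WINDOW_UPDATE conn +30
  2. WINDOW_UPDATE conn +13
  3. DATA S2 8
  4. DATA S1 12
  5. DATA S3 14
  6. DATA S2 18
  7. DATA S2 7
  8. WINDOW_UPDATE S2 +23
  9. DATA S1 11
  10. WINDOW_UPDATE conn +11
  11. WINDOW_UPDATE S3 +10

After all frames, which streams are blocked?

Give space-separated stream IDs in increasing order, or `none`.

Answer: S1

Derivation:
Op 1: conn=50 S1=20 S2=20 S3=20 blocked=[]
Op 2: conn=63 S1=20 S2=20 S3=20 blocked=[]
Op 3: conn=55 S1=20 S2=12 S3=20 blocked=[]
Op 4: conn=43 S1=8 S2=12 S3=20 blocked=[]
Op 5: conn=29 S1=8 S2=12 S3=6 blocked=[]
Op 6: conn=11 S1=8 S2=-6 S3=6 blocked=[2]
Op 7: conn=4 S1=8 S2=-13 S3=6 blocked=[2]
Op 8: conn=4 S1=8 S2=10 S3=6 blocked=[]
Op 9: conn=-7 S1=-3 S2=10 S3=6 blocked=[1, 2, 3]
Op 10: conn=4 S1=-3 S2=10 S3=6 blocked=[1]
Op 11: conn=4 S1=-3 S2=10 S3=16 blocked=[1]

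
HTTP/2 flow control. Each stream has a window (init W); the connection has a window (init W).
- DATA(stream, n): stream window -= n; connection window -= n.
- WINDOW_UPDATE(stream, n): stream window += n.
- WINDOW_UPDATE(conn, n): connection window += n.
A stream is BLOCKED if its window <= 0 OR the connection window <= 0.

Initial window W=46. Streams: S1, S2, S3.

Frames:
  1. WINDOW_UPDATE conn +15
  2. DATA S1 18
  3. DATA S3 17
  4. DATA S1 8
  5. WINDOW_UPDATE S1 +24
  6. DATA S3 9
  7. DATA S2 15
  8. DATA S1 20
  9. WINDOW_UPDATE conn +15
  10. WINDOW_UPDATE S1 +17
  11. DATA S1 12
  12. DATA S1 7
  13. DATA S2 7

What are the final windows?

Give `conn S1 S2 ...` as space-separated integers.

Answer: -37 22 24 20

Derivation:
Op 1: conn=61 S1=46 S2=46 S3=46 blocked=[]
Op 2: conn=43 S1=28 S2=46 S3=46 blocked=[]
Op 3: conn=26 S1=28 S2=46 S3=29 blocked=[]
Op 4: conn=18 S1=20 S2=46 S3=29 blocked=[]
Op 5: conn=18 S1=44 S2=46 S3=29 blocked=[]
Op 6: conn=9 S1=44 S2=46 S3=20 blocked=[]
Op 7: conn=-6 S1=44 S2=31 S3=20 blocked=[1, 2, 3]
Op 8: conn=-26 S1=24 S2=31 S3=20 blocked=[1, 2, 3]
Op 9: conn=-11 S1=24 S2=31 S3=20 blocked=[1, 2, 3]
Op 10: conn=-11 S1=41 S2=31 S3=20 blocked=[1, 2, 3]
Op 11: conn=-23 S1=29 S2=31 S3=20 blocked=[1, 2, 3]
Op 12: conn=-30 S1=22 S2=31 S3=20 blocked=[1, 2, 3]
Op 13: conn=-37 S1=22 S2=24 S3=20 blocked=[1, 2, 3]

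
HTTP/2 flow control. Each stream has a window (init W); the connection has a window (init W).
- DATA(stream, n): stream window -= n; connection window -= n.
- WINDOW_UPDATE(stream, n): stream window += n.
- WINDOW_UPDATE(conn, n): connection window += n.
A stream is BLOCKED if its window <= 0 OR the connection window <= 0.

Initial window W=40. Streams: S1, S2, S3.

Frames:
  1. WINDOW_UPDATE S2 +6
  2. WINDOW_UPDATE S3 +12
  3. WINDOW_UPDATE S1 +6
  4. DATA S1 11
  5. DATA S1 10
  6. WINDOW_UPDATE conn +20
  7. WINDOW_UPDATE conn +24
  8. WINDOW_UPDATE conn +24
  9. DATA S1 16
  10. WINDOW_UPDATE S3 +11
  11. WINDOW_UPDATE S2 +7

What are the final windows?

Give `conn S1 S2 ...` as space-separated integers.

Answer: 71 9 53 63

Derivation:
Op 1: conn=40 S1=40 S2=46 S3=40 blocked=[]
Op 2: conn=40 S1=40 S2=46 S3=52 blocked=[]
Op 3: conn=40 S1=46 S2=46 S3=52 blocked=[]
Op 4: conn=29 S1=35 S2=46 S3=52 blocked=[]
Op 5: conn=19 S1=25 S2=46 S3=52 blocked=[]
Op 6: conn=39 S1=25 S2=46 S3=52 blocked=[]
Op 7: conn=63 S1=25 S2=46 S3=52 blocked=[]
Op 8: conn=87 S1=25 S2=46 S3=52 blocked=[]
Op 9: conn=71 S1=9 S2=46 S3=52 blocked=[]
Op 10: conn=71 S1=9 S2=46 S3=63 blocked=[]
Op 11: conn=71 S1=9 S2=53 S3=63 blocked=[]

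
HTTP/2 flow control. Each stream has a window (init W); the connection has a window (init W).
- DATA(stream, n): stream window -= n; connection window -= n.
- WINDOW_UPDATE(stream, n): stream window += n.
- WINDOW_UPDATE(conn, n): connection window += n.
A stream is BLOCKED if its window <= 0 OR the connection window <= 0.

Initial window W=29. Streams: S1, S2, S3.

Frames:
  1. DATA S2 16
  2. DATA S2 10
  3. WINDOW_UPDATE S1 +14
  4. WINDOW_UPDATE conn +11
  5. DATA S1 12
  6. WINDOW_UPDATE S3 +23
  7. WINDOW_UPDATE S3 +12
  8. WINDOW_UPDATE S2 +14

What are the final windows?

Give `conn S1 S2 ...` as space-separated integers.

Answer: 2 31 17 64

Derivation:
Op 1: conn=13 S1=29 S2=13 S3=29 blocked=[]
Op 2: conn=3 S1=29 S2=3 S3=29 blocked=[]
Op 3: conn=3 S1=43 S2=3 S3=29 blocked=[]
Op 4: conn=14 S1=43 S2=3 S3=29 blocked=[]
Op 5: conn=2 S1=31 S2=3 S3=29 blocked=[]
Op 6: conn=2 S1=31 S2=3 S3=52 blocked=[]
Op 7: conn=2 S1=31 S2=3 S3=64 blocked=[]
Op 8: conn=2 S1=31 S2=17 S3=64 blocked=[]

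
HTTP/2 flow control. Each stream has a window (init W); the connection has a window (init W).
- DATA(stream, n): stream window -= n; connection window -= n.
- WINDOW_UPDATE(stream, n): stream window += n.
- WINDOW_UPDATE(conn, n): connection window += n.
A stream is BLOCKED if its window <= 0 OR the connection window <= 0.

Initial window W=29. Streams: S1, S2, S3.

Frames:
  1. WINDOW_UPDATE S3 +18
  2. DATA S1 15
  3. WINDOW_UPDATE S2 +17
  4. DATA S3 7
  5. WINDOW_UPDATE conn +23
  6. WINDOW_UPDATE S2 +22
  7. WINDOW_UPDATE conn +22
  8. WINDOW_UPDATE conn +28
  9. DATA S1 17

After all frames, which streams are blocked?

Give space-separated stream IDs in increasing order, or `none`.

Answer: S1

Derivation:
Op 1: conn=29 S1=29 S2=29 S3=47 blocked=[]
Op 2: conn=14 S1=14 S2=29 S3=47 blocked=[]
Op 3: conn=14 S1=14 S2=46 S3=47 blocked=[]
Op 4: conn=7 S1=14 S2=46 S3=40 blocked=[]
Op 5: conn=30 S1=14 S2=46 S3=40 blocked=[]
Op 6: conn=30 S1=14 S2=68 S3=40 blocked=[]
Op 7: conn=52 S1=14 S2=68 S3=40 blocked=[]
Op 8: conn=80 S1=14 S2=68 S3=40 blocked=[]
Op 9: conn=63 S1=-3 S2=68 S3=40 blocked=[1]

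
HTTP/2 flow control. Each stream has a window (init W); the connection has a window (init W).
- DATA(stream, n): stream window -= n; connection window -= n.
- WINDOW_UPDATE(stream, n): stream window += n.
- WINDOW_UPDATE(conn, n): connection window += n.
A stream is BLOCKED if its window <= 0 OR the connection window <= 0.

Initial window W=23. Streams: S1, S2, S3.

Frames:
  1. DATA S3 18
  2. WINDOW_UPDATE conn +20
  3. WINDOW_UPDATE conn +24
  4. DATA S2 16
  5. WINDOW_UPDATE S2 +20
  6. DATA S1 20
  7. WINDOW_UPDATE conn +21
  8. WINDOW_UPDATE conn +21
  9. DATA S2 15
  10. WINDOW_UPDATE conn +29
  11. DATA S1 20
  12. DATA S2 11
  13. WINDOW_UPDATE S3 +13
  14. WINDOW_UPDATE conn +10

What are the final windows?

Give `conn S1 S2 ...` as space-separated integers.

Op 1: conn=5 S1=23 S2=23 S3=5 blocked=[]
Op 2: conn=25 S1=23 S2=23 S3=5 blocked=[]
Op 3: conn=49 S1=23 S2=23 S3=5 blocked=[]
Op 4: conn=33 S1=23 S2=7 S3=5 blocked=[]
Op 5: conn=33 S1=23 S2=27 S3=5 blocked=[]
Op 6: conn=13 S1=3 S2=27 S3=5 blocked=[]
Op 7: conn=34 S1=3 S2=27 S3=5 blocked=[]
Op 8: conn=55 S1=3 S2=27 S3=5 blocked=[]
Op 9: conn=40 S1=3 S2=12 S3=5 blocked=[]
Op 10: conn=69 S1=3 S2=12 S3=5 blocked=[]
Op 11: conn=49 S1=-17 S2=12 S3=5 blocked=[1]
Op 12: conn=38 S1=-17 S2=1 S3=5 blocked=[1]
Op 13: conn=38 S1=-17 S2=1 S3=18 blocked=[1]
Op 14: conn=48 S1=-17 S2=1 S3=18 blocked=[1]

Answer: 48 -17 1 18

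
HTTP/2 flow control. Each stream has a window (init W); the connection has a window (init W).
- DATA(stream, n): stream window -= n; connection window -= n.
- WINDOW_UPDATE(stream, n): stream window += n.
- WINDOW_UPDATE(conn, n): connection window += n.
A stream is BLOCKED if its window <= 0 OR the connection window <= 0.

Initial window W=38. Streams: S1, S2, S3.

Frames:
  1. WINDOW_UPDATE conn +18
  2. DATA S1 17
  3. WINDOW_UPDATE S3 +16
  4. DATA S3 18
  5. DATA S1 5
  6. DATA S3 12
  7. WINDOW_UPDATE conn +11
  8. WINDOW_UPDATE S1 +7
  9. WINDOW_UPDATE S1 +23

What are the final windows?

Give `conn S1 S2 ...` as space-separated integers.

Op 1: conn=56 S1=38 S2=38 S3=38 blocked=[]
Op 2: conn=39 S1=21 S2=38 S3=38 blocked=[]
Op 3: conn=39 S1=21 S2=38 S3=54 blocked=[]
Op 4: conn=21 S1=21 S2=38 S3=36 blocked=[]
Op 5: conn=16 S1=16 S2=38 S3=36 blocked=[]
Op 6: conn=4 S1=16 S2=38 S3=24 blocked=[]
Op 7: conn=15 S1=16 S2=38 S3=24 blocked=[]
Op 8: conn=15 S1=23 S2=38 S3=24 blocked=[]
Op 9: conn=15 S1=46 S2=38 S3=24 blocked=[]

Answer: 15 46 38 24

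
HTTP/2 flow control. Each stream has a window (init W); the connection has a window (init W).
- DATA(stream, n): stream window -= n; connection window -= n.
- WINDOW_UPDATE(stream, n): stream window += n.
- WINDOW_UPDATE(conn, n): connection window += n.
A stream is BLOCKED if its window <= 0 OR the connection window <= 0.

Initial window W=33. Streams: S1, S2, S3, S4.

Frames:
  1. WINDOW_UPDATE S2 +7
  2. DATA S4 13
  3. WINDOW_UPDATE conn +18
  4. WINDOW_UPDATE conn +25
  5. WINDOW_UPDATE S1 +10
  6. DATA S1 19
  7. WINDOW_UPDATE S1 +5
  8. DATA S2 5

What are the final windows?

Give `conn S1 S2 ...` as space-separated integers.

Op 1: conn=33 S1=33 S2=40 S3=33 S4=33 blocked=[]
Op 2: conn=20 S1=33 S2=40 S3=33 S4=20 blocked=[]
Op 3: conn=38 S1=33 S2=40 S3=33 S4=20 blocked=[]
Op 4: conn=63 S1=33 S2=40 S3=33 S4=20 blocked=[]
Op 5: conn=63 S1=43 S2=40 S3=33 S4=20 blocked=[]
Op 6: conn=44 S1=24 S2=40 S3=33 S4=20 blocked=[]
Op 7: conn=44 S1=29 S2=40 S3=33 S4=20 blocked=[]
Op 8: conn=39 S1=29 S2=35 S3=33 S4=20 blocked=[]

Answer: 39 29 35 33 20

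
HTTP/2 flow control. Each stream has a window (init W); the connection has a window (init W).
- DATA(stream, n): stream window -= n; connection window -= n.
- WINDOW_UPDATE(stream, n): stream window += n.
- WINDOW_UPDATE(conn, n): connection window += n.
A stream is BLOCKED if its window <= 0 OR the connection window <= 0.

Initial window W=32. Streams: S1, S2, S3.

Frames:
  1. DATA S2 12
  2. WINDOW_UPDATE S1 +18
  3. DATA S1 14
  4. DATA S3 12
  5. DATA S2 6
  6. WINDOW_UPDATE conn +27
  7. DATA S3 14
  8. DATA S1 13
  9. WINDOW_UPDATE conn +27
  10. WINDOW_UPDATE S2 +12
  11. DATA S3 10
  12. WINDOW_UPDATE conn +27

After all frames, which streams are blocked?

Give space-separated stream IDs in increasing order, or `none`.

Op 1: conn=20 S1=32 S2=20 S3=32 blocked=[]
Op 2: conn=20 S1=50 S2=20 S3=32 blocked=[]
Op 3: conn=6 S1=36 S2=20 S3=32 blocked=[]
Op 4: conn=-6 S1=36 S2=20 S3=20 blocked=[1, 2, 3]
Op 5: conn=-12 S1=36 S2=14 S3=20 blocked=[1, 2, 3]
Op 6: conn=15 S1=36 S2=14 S3=20 blocked=[]
Op 7: conn=1 S1=36 S2=14 S3=6 blocked=[]
Op 8: conn=-12 S1=23 S2=14 S3=6 blocked=[1, 2, 3]
Op 9: conn=15 S1=23 S2=14 S3=6 blocked=[]
Op 10: conn=15 S1=23 S2=26 S3=6 blocked=[]
Op 11: conn=5 S1=23 S2=26 S3=-4 blocked=[3]
Op 12: conn=32 S1=23 S2=26 S3=-4 blocked=[3]

Answer: S3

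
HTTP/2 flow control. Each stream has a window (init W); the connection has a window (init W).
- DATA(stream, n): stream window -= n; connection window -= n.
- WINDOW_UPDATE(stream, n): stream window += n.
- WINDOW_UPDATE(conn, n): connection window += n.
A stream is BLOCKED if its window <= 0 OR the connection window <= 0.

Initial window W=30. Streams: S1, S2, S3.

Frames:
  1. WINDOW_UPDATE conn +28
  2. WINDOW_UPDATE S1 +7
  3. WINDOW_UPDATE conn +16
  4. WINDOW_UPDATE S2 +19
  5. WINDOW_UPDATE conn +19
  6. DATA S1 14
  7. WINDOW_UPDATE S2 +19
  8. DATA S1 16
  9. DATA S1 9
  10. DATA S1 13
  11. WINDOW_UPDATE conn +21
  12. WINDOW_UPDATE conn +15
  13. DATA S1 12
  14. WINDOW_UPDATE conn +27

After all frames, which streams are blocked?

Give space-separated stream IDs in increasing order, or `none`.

Answer: S1

Derivation:
Op 1: conn=58 S1=30 S2=30 S3=30 blocked=[]
Op 2: conn=58 S1=37 S2=30 S3=30 blocked=[]
Op 3: conn=74 S1=37 S2=30 S3=30 blocked=[]
Op 4: conn=74 S1=37 S2=49 S3=30 blocked=[]
Op 5: conn=93 S1=37 S2=49 S3=30 blocked=[]
Op 6: conn=79 S1=23 S2=49 S3=30 blocked=[]
Op 7: conn=79 S1=23 S2=68 S3=30 blocked=[]
Op 8: conn=63 S1=7 S2=68 S3=30 blocked=[]
Op 9: conn=54 S1=-2 S2=68 S3=30 blocked=[1]
Op 10: conn=41 S1=-15 S2=68 S3=30 blocked=[1]
Op 11: conn=62 S1=-15 S2=68 S3=30 blocked=[1]
Op 12: conn=77 S1=-15 S2=68 S3=30 blocked=[1]
Op 13: conn=65 S1=-27 S2=68 S3=30 blocked=[1]
Op 14: conn=92 S1=-27 S2=68 S3=30 blocked=[1]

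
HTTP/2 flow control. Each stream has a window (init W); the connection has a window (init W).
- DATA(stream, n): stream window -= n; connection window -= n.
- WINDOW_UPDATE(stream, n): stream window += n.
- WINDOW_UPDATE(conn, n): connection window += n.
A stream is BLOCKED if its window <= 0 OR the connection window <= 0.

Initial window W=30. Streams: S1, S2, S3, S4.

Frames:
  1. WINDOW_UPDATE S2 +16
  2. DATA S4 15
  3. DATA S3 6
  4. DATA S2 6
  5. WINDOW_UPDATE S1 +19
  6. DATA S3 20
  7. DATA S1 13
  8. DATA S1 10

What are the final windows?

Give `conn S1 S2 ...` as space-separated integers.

Answer: -40 26 40 4 15

Derivation:
Op 1: conn=30 S1=30 S2=46 S3=30 S4=30 blocked=[]
Op 2: conn=15 S1=30 S2=46 S3=30 S4=15 blocked=[]
Op 3: conn=9 S1=30 S2=46 S3=24 S4=15 blocked=[]
Op 4: conn=3 S1=30 S2=40 S3=24 S4=15 blocked=[]
Op 5: conn=3 S1=49 S2=40 S3=24 S4=15 blocked=[]
Op 6: conn=-17 S1=49 S2=40 S3=4 S4=15 blocked=[1, 2, 3, 4]
Op 7: conn=-30 S1=36 S2=40 S3=4 S4=15 blocked=[1, 2, 3, 4]
Op 8: conn=-40 S1=26 S2=40 S3=4 S4=15 blocked=[1, 2, 3, 4]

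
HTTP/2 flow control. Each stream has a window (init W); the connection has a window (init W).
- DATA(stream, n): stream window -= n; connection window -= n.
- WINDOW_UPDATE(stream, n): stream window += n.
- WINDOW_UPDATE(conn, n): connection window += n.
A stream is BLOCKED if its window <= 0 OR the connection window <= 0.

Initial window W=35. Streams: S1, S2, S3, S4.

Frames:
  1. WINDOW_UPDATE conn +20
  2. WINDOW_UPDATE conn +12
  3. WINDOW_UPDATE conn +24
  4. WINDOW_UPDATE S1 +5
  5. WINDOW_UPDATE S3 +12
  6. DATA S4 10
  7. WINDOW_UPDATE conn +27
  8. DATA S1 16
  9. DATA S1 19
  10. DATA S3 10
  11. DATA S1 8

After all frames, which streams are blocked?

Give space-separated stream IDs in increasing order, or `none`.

Op 1: conn=55 S1=35 S2=35 S3=35 S4=35 blocked=[]
Op 2: conn=67 S1=35 S2=35 S3=35 S4=35 blocked=[]
Op 3: conn=91 S1=35 S2=35 S3=35 S4=35 blocked=[]
Op 4: conn=91 S1=40 S2=35 S3=35 S4=35 blocked=[]
Op 5: conn=91 S1=40 S2=35 S3=47 S4=35 blocked=[]
Op 6: conn=81 S1=40 S2=35 S3=47 S4=25 blocked=[]
Op 7: conn=108 S1=40 S2=35 S3=47 S4=25 blocked=[]
Op 8: conn=92 S1=24 S2=35 S3=47 S4=25 blocked=[]
Op 9: conn=73 S1=5 S2=35 S3=47 S4=25 blocked=[]
Op 10: conn=63 S1=5 S2=35 S3=37 S4=25 blocked=[]
Op 11: conn=55 S1=-3 S2=35 S3=37 S4=25 blocked=[1]

Answer: S1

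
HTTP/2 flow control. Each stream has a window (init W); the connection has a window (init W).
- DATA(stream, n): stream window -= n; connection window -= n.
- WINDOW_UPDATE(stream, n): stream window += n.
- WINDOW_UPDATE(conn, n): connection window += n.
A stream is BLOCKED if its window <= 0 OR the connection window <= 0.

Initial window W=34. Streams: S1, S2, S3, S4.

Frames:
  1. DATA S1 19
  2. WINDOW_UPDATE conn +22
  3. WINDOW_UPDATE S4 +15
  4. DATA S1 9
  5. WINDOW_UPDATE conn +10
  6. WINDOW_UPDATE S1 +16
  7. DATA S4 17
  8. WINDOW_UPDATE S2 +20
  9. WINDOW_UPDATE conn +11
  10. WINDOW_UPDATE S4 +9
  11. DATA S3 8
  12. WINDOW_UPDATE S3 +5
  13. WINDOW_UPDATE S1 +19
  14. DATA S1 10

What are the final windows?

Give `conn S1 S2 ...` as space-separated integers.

Answer: 14 31 54 31 41

Derivation:
Op 1: conn=15 S1=15 S2=34 S3=34 S4=34 blocked=[]
Op 2: conn=37 S1=15 S2=34 S3=34 S4=34 blocked=[]
Op 3: conn=37 S1=15 S2=34 S3=34 S4=49 blocked=[]
Op 4: conn=28 S1=6 S2=34 S3=34 S4=49 blocked=[]
Op 5: conn=38 S1=6 S2=34 S3=34 S4=49 blocked=[]
Op 6: conn=38 S1=22 S2=34 S3=34 S4=49 blocked=[]
Op 7: conn=21 S1=22 S2=34 S3=34 S4=32 blocked=[]
Op 8: conn=21 S1=22 S2=54 S3=34 S4=32 blocked=[]
Op 9: conn=32 S1=22 S2=54 S3=34 S4=32 blocked=[]
Op 10: conn=32 S1=22 S2=54 S3=34 S4=41 blocked=[]
Op 11: conn=24 S1=22 S2=54 S3=26 S4=41 blocked=[]
Op 12: conn=24 S1=22 S2=54 S3=31 S4=41 blocked=[]
Op 13: conn=24 S1=41 S2=54 S3=31 S4=41 blocked=[]
Op 14: conn=14 S1=31 S2=54 S3=31 S4=41 blocked=[]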